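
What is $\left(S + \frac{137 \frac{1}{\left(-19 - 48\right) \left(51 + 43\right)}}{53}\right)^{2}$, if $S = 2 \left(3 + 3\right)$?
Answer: $\frac{16043157062881}{111418434436} \approx 143.99$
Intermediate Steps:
$S = 12$ ($S = 2 \cdot 6 = 12$)
$\left(S + \frac{137 \frac{1}{\left(-19 - 48\right) \left(51 + 43\right)}}{53}\right)^{2} = \left(12 + \frac{137 \frac{1}{\left(-19 - 48\right) \left(51 + 43\right)}}{53}\right)^{2} = \left(12 + \frac{137}{\left(-67\right) 94} \cdot \frac{1}{53}\right)^{2} = \left(12 + \frac{137}{-6298} \cdot \frac{1}{53}\right)^{2} = \left(12 + 137 \left(- \frac{1}{6298}\right) \frac{1}{53}\right)^{2} = \left(12 - \frac{137}{333794}\right)^{2} = \left(\frac{4005391}{333794}\right)^{2} = \frac{16043157062881}{111418434436}$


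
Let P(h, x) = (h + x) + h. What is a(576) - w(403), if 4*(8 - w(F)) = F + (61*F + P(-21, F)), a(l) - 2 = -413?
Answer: 23671/4 ≈ 5917.8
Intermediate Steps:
a(l) = -411 (a(l) = 2 - 413 = -411)
P(h, x) = x + 2*h
w(F) = 37/2 - 63*F/4 (w(F) = 8 - (F + (61*F + (F + 2*(-21))))/4 = 8 - (F + (61*F + (F - 42)))/4 = 8 - (F + (61*F + (-42 + F)))/4 = 8 - (F + (-42 + 62*F))/4 = 8 - (-42 + 63*F)/4 = 8 + (21/2 - 63*F/4) = 37/2 - 63*F/4)
a(576) - w(403) = -411 - (37/2 - 63/4*403) = -411 - (37/2 - 25389/4) = -411 - 1*(-25315/4) = -411 + 25315/4 = 23671/4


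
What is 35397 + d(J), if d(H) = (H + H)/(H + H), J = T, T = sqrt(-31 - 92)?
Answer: 35398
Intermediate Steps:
T = I*sqrt(123) (T = sqrt(-123) = I*sqrt(123) ≈ 11.091*I)
J = I*sqrt(123) ≈ 11.091*I
d(H) = 1 (d(H) = (2*H)/((2*H)) = (2*H)*(1/(2*H)) = 1)
35397 + d(J) = 35397 + 1 = 35398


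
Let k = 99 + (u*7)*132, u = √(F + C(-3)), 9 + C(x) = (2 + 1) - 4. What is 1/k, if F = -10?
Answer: 1/172579 - 56*I*√5/517737 ≈ 5.7944e-6 - 0.00024186*I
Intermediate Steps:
C(x) = -10 (C(x) = -9 + ((2 + 1) - 4) = -9 + (3 - 4) = -9 - 1 = -10)
u = 2*I*√5 (u = √(-10 - 10) = √(-20) = 2*I*√5 ≈ 4.4721*I)
k = 99 + 1848*I*√5 (k = 99 + ((2*I*√5)*7)*132 = 99 + (14*I*√5)*132 = 99 + 1848*I*√5 ≈ 99.0 + 4132.3*I)
1/k = 1/(99 + 1848*I*√5)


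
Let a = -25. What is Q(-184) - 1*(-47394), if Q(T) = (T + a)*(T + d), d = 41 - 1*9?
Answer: 79162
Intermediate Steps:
d = 32 (d = 41 - 9 = 32)
Q(T) = (-25 + T)*(32 + T) (Q(T) = (T - 25)*(T + 32) = (-25 + T)*(32 + T))
Q(-184) - 1*(-47394) = (-800 + (-184)² + 7*(-184)) - 1*(-47394) = (-800 + 33856 - 1288) + 47394 = 31768 + 47394 = 79162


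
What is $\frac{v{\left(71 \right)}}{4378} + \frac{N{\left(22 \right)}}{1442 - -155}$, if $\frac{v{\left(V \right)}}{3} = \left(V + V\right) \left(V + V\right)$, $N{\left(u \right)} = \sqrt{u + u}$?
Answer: $\frac{30246}{2189} + \frac{2 \sqrt{11}}{1597} \approx 13.821$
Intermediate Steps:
$N{\left(u \right)} = \sqrt{2} \sqrt{u}$ ($N{\left(u \right)} = \sqrt{2 u} = \sqrt{2} \sqrt{u}$)
$v{\left(V \right)} = 12 V^{2}$ ($v{\left(V \right)} = 3 \left(V + V\right) \left(V + V\right) = 3 \cdot 2 V 2 V = 3 \cdot 4 V^{2} = 12 V^{2}$)
$\frac{v{\left(71 \right)}}{4378} + \frac{N{\left(22 \right)}}{1442 - -155} = \frac{12 \cdot 71^{2}}{4378} + \frac{\sqrt{2} \sqrt{22}}{1442 - -155} = 12 \cdot 5041 \cdot \frac{1}{4378} + \frac{2 \sqrt{11}}{1442 + 155} = 60492 \cdot \frac{1}{4378} + \frac{2 \sqrt{11}}{1597} = \frac{30246}{2189} + 2 \sqrt{11} \cdot \frac{1}{1597} = \frac{30246}{2189} + \frac{2 \sqrt{11}}{1597}$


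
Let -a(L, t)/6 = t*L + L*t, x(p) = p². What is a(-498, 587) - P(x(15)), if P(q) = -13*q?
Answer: 3510837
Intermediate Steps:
a(L, t) = -12*L*t (a(L, t) = -6*(t*L + L*t) = -6*(L*t + L*t) = -12*L*t)
a(-498, 587) - P(x(15)) = -12*(-498)*587 - (-13)*15² = 3507912 - (-13)*225 = 3507912 - 1*(-2925) = 3507912 + 2925 = 3510837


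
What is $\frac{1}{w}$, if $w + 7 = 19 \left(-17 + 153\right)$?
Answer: $\frac{1}{2577} \approx 0.00038805$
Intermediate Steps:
$w = 2577$ ($w = -7 + 19 \left(-17 + 153\right) = -7 + 19 \cdot 136 = -7 + 2584 = 2577$)
$\frac{1}{w} = \frac{1}{2577}$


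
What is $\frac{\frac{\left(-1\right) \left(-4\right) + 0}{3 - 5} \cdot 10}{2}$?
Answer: $-10$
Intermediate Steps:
$\frac{\frac{\left(-1\right) \left(-4\right) + 0}{3 - 5} \cdot 10}{2} = \frac{4 + 0}{-2} \cdot 10 \cdot \frac{1}{2} = 4 \left(- \frac{1}{2}\right) 10 \cdot \frac{1}{2} = \left(-2\right) 10 \cdot \frac{1}{2} = \left(-20\right) \frac{1}{2} = -10$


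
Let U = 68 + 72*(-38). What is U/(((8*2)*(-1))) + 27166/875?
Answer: 692289/3500 ≈ 197.80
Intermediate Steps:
U = -2668 (U = 68 - 2736 = -2668)
U/(((8*2)*(-1))) + 27166/875 = -2668/((8*2)*(-1)) + 27166/875 = -2668/(16*(-1)) + 27166*(1/875) = -2668/(-16) + 27166/875 = -2668*(-1/16) + 27166/875 = 667/4 + 27166/875 = 692289/3500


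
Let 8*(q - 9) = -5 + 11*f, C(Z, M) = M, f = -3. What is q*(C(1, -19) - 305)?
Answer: -1377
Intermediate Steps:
q = 17/4 (q = 9 + (-5 + 11*(-3))/8 = 9 + (-5 - 33)/8 = 9 + (⅛)*(-38) = 9 - 19/4 = 17/4 ≈ 4.2500)
q*(C(1, -19) - 305) = 17*(-19 - 305)/4 = (17/4)*(-324) = -1377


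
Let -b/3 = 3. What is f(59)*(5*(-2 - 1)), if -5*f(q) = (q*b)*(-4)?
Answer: 6372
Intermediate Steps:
b = -9 (b = -3*3 = -9)
f(q) = -36*q/5 (f(q) = -q*(-9)*(-4)/5 = -(-9*q)*(-4)/5 = -36*q/5)
f(59)*(5*(-2 - 1)) = (-36/5*59)*(5*(-2 - 1)) = -2124*(-3) = -2124/5*(-15) = 6372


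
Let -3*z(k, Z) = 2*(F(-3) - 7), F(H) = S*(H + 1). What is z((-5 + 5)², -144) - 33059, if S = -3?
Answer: -99175/3 ≈ -33058.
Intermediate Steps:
F(H) = -3 - 3*H (F(H) = -3*(H + 1) = -3*(1 + H) = -3 - 3*H)
z(k, Z) = ⅔ (z(k, Z) = -2*((-3 - 3*(-3)) - 7)/3 = -2*((-3 + 9) - 7)/3 = -2*(6 - 7)/3 = -2*(-1)/3 = -⅓*(-2) = ⅔)
z((-5 + 5)², -144) - 33059 = ⅔ - 33059 = -99175/3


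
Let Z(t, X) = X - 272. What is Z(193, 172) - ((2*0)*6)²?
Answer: -100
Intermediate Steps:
Z(t, X) = -272 + X
Z(193, 172) - ((2*0)*6)² = (-272 + 172) - ((2*0)*6)² = -100 - (0*6)² = -100 - 1*0² = -100 - 1*0 = -100 + 0 = -100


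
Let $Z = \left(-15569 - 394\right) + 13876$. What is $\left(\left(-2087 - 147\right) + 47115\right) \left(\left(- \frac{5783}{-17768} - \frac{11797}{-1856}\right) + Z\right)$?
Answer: $- \frac{384874256171239}{4122176} \approx -9.3367 \cdot 10^{7}$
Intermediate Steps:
$Z = -2087$ ($Z = -15963 + 13876 = -2087$)
$\left(\left(-2087 - 147\right) + 47115\right) \left(\left(- \frac{5783}{-17768} - \frac{11797}{-1856}\right) + Z\right) = \left(\left(-2087 - 147\right) + 47115\right) \left(\left(- \frac{5783}{-17768} - \frac{11797}{-1856}\right) - 2087\right) = \left(-2234 + 47115\right) \left(\left(\left(-5783\right) \left(- \frac{1}{17768}\right) - - \frac{11797}{1856}\right) - 2087\right) = 44881 \left(\left(\frac{5783}{17768} + \frac{11797}{1856}\right) - 2087\right) = 44881 \left(\frac{27542793}{4122176} - 2087\right) = 44881 \left(- \frac{8575438519}{4122176}\right) = - \frac{384874256171239}{4122176}$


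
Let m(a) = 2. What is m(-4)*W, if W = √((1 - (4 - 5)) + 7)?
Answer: 6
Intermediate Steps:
W = 3 (W = √((1 - 1*(-1)) + 7) = √((1 + 1) + 7) = √(2 + 7) = √9 = 3)
m(-4)*W = 2*3 = 6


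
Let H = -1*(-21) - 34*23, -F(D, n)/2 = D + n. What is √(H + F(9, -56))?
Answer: I*√667 ≈ 25.826*I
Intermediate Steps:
F(D, n) = -2*D - 2*n (F(D, n) = -2*(D + n) = -2*D - 2*n)
H = -761 (H = 21 - 782 = -761)
√(H + F(9, -56)) = √(-761 + (-2*9 - 2*(-56))) = √(-761 + (-18 + 112)) = √(-761 + 94) = √(-667) = I*√667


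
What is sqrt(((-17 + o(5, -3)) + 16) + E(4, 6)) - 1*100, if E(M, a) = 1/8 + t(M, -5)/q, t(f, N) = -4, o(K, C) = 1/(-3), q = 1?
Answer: -100 + 5*I*sqrt(30)/12 ≈ -100.0 + 2.2822*I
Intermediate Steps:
o(K, C) = -1/3
E(M, a) = -31/8 (E(M, a) = 1/8 - 4/1 = 1*(1/8) - 4*1 = 1/8 - 4 = -31/8)
sqrt(((-17 + o(5, -3)) + 16) + E(4, 6)) - 1*100 = sqrt(((-17 - 1/3) + 16) - 31/8) - 1*100 = sqrt((-52/3 + 16) - 31/8) - 100 = sqrt(-4/3 - 31/8) - 100 = sqrt(-125/24) - 100 = 5*I*sqrt(30)/12 - 100 = -100 + 5*I*sqrt(30)/12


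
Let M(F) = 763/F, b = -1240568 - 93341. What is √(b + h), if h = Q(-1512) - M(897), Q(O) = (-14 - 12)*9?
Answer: I*√1073464149498/897 ≈ 1155.1*I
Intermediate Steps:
b = -1333909
Q(O) = -234 (Q(O) = -26*9 = -234)
h = -210661/897 (h = -234 - 763/897 = -210661/897 ≈ -234.85)
√(b + h) = √(-1333909 - 210661/897) = √(-1196727034/897) = I*√1073464149498/897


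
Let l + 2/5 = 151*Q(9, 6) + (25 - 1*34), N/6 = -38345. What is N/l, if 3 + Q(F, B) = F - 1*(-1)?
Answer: -191725/873 ≈ -219.62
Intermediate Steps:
N = -230070 (N = 6*(-38345) = -230070)
Q(F, B) = -2 + F (Q(F, B) = -3 + (F - 1*(-1)) = -3 + (F + 1) = -3 + (1 + F) = -2 + F)
l = 5238/5 (l = -⅖ + (151*(-2 + 9) + (25 - 1*34)) = -⅖ + (151*7 + (25 - 34)) = -⅖ + (1057 - 9) = -⅖ + 1048 = 5238/5 ≈ 1047.6)
N/l = -230070/5238/5 = -230070*5/5238 = -191725/873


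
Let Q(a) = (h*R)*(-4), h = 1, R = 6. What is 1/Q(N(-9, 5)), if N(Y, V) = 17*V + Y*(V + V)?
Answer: -1/24 ≈ -0.041667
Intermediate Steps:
N(Y, V) = 17*V + 2*V*Y (N(Y, V) = 17*V + Y*(2*V) = 17*V + 2*V*Y)
Q(a) = -24 (Q(a) = (1*6)*(-4) = 6*(-4) = -24)
1/Q(N(-9, 5)) = 1/(-24) = -1/24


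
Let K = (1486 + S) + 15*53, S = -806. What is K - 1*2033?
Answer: -558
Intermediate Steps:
K = 1475 (K = (1486 - 806) + 15*53 = 680 + 795 = 1475)
K - 1*2033 = 1475 - 1*2033 = 1475 - 2033 = -558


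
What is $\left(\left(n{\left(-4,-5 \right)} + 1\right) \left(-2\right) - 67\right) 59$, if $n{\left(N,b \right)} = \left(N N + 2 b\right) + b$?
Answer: $-4189$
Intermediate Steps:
$n{\left(N,b \right)} = N^{2} + 3 b$ ($n{\left(N,b \right)} = \left(N^{2} + 2 b\right) + b = N^{2} + 3 b$)
$\left(\left(n{\left(-4,-5 \right)} + 1\right) \left(-2\right) - 67\right) 59 = \left(\left(\left(\left(-4\right)^{2} + 3 \left(-5\right)\right) + 1\right) \left(-2\right) - 67\right) 59 = \left(\left(\left(16 - 15\right) + 1\right) \left(-2\right) - 67\right) 59 = \left(\left(1 + 1\right) \left(-2\right) - 67\right) 59 = \left(2 \left(-2\right) - 67\right) 59 = \left(-4 - 67\right) 59 = \left(-71\right) 59 = -4189$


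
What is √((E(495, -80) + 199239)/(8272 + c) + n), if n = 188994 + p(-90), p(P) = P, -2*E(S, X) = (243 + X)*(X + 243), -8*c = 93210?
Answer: 5*√1380178453654/13517 ≈ 434.57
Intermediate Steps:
c = -46605/4 (c = -⅛*93210 = -46605/4 ≈ -11651.)
E(S, X) = -(243 + X)²/2 (E(S, X) = -(243 + X)*(X + 243)/2 = -(243 + X)*(243 + X)/2 = -(243 + X)²/2)
n = 188904 (n = 188994 - 90 = 188904)
√((E(495, -80) + 199239)/(8272 + c) + n) = √((-(243 - 80)²/2 + 199239)/(8272 - 46605/4) + 188904) = √((-½*163² + 199239)/(-13517/4) + 188904) = √((-½*26569 + 199239)*(-4/13517) + 188904) = √((-26569/2 + 199239)*(-4/13517) + 188904) = √((371909/2)*(-4/13517) + 188904) = √(-743818/13517 + 188904) = √(2552671550/13517) = 5*√1380178453654/13517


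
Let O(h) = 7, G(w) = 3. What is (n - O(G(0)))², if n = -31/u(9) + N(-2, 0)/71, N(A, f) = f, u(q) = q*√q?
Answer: 48400/729 ≈ 66.392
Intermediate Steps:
u(q) = q^(3/2)
n = -31/27 (n = -31/(9^(3/2)) + 0/71 = -31/27 + 0*(1/71) = -31*1/27 + 0 = -31/27 + 0 = -31/27 ≈ -1.1481)
(n - O(G(0)))² = (-31/27 - 1*7)² = (-31/27 - 7)² = (-220/27)² = 48400/729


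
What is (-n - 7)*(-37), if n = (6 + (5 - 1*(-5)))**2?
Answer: 9731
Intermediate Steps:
n = 256 (n = (6 + (5 + 5))**2 = (6 + 10)**2 = 16**2 = 256)
(-n - 7)*(-37) = (-1*256 - 7)*(-37) = (-256 - 7)*(-37) = -263*(-37) = 9731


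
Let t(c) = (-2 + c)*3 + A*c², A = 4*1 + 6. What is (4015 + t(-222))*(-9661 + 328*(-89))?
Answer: -19278198099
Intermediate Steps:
A = 10 (A = 4 + 6 = 10)
t(c) = -6 + 3*c + 10*c² (t(c) = (-2 + c)*3 + 10*c² = (-6 + 3*c) + 10*c² = -6 + 3*c + 10*c²)
(4015 + t(-222))*(-9661 + 328*(-89)) = (4015 + (-6 + 3*(-222) + 10*(-222)²))*(-9661 + 328*(-89)) = (4015 + (-6 - 666 + 10*49284))*(-9661 - 29192) = (4015 + (-6 - 666 + 492840))*(-38853) = (4015 + 492168)*(-38853) = 496183*(-38853) = -19278198099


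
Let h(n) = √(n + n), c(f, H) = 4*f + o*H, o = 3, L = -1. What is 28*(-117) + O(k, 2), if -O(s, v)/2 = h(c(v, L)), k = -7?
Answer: -3276 - 2*√10 ≈ -3282.3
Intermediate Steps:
c(f, H) = 3*H + 4*f (c(f, H) = 4*f + 3*H = 3*H + 4*f)
h(n) = √2*√n (h(n) = √(2*n) = √2*√n)
O(s, v) = -2*√2*√(-3 + 4*v) (O(s, v) = -2*√2*√(3*(-1) + 4*v) = -2*√2*√(-3 + 4*v))
28*(-117) + O(k, 2) = 28*(-117) - 2*√(-6 + 8*2) = -3276 - 2*√(-6 + 16) = -3276 - 2*√10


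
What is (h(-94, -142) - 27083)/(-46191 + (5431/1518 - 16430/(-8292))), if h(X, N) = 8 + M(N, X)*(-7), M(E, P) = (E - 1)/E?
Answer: 2016924734319/3439642139882 ≈ 0.58638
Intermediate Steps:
M(E, P) = (-1 + E)/E
h(X, N) = 8 - 7*(-1 + N)/N (h(X, N) = 8 + ((-1 + N)/N)*(-7) = 8 - 7*(-1 + N)/N)
(h(-94, -142) - 27083)/(-46191 + (5431/1518 - 16430/(-8292))) = ((7 - 142)/(-142) - 27083)/(-46191 + (5431/1518 - 16430/(-8292))) = (-1/142*(-135) - 27083)/(-46191 + (5431*(1/1518) - 16430*(-1/8292))) = (135/142 - 27083)/(-46191 + (5431/1518 + 8215/4146)) = -3845651/(142*(-46191 + 2915608/524469)) = -3845651/(142*(-24222831971/524469)) = -3845651/142*(-524469/24222831971) = 2016924734319/3439642139882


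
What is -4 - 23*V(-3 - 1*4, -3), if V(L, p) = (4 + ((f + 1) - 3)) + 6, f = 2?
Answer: -234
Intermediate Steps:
V(L, p) = 10 (V(L, p) = (4 + ((2 + 1) - 3)) + 6 = (4 + (3 - 3)) + 6 = (4 + 0) + 6 = 4 + 6 = 10)
-4 - 23*V(-3 - 1*4, -3) = -4 - 23*10 = -4 - 230 = -234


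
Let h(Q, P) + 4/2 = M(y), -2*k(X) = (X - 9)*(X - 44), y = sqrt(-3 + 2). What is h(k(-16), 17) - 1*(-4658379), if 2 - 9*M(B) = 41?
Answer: 13975118/3 ≈ 4.6584e+6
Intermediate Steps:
y = I (y = sqrt(-1) = I ≈ 1.0*I)
k(X) = -(-44 + X)*(-9 + X)/2 (k(X) = -(X - 9)*(X - 44)/2 = -(-9 + X)*(-44 + X)/2 = -(-44 + X)*(-9 + X)/2)
M(B) = -13/3 (M(B) = 2/9 - 1/9*41 = 2/9 - 41/9 = -13/3)
h(Q, P) = -19/3 (h(Q, P) = -2 - 13/3 = -19/3)
h(k(-16), 17) - 1*(-4658379) = -19/3 - 1*(-4658379) = -19/3 + 4658379 = 13975118/3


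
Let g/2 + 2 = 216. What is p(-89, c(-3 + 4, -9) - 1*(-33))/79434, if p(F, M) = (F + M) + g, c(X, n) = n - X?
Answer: 181/39717 ≈ 0.0045572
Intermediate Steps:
g = 428 (g = -4 + 2*216 = -4 + 432 = 428)
p(F, M) = 428 + F + M (p(F, M) = (F + M) + 428 = 428 + F + M)
p(-89, c(-3 + 4, -9) - 1*(-33))/79434 = (428 - 89 + ((-9 - (-3 + 4)) - 1*(-33)))/79434 = (428 - 89 + ((-9 - 1*1) + 33))*(1/79434) = (428 - 89 + ((-9 - 1) + 33))*(1/79434) = (428 - 89 + (-10 + 33))*(1/79434) = (428 - 89 + 23)*(1/79434) = 362*(1/79434) = 181/39717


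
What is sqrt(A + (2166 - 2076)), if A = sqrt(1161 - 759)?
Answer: sqrt(90 + sqrt(402)) ≈ 10.490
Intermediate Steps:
A = sqrt(402) ≈ 20.050
sqrt(A + (2166 - 2076)) = sqrt(sqrt(402) + (2166 - 2076)) = sqrt(sqrt(402) + 90) = sqrt(90 + sqrt(402))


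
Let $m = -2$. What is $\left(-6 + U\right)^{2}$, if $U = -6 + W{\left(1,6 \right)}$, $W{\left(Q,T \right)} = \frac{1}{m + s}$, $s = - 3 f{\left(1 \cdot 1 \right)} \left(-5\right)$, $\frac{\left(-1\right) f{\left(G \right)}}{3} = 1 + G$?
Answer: $\frac{1221025}{8464} \approx 144.26$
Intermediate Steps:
$f{\left(G \right)} = -3 - 3 G$ ($f{\left(G \right)} = - 3 \left(1 + G\right) = -3 - 3 G$)
$s = -90$ ($s = - 3 \left(-3 - 3 \cdot 1 \cdot 1\right) \left(-5\right) = - 3 \left(-3 - 3\right) \left(-5\right) = \left(-3\right) \left(-6\right) \left(-5\right) = 18 \left(-5\right) = -90$)
$W{\left(Q,T \right)} = - \frac{1}{92}$ ($W{\left(Q,T \right)} = \frac{1}{-2 - 90} = \frac{1}{-92} = - \frac{1}{92}$)
$U = - \frac{553}{92}$ ($U = -6 - \frac{1}{92} = - \frac{553}{92} \approx -6.0109$)
$\left(-6 + U\right)^{2} = \left(-6 - \frac{553}{92}\right)^{2} = \left(- \frac{1105}{92}\right)^{2} = \frac{1221025}{8464}$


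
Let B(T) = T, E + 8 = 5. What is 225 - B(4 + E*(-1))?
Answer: 218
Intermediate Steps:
E = -3 (E = -8 + 5 = -3)
225 - B(4 + E*(-1)) = 225 - (4 - 3*(-1)) = 225 - (4 + 3) = 225 - 1*7 = 225 - 7 = 218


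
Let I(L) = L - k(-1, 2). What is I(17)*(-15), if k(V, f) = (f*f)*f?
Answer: -135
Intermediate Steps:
k(V, f) = f³ (k(V, f) = f²*f = f³)
I(L) = -8 + L (I(L) = L - 1*2³ = L - 1*8 = L - 8 = -8 + L)
I(17)*(-15) = (-8 + 17)*(-15) = 9*(-15) = -135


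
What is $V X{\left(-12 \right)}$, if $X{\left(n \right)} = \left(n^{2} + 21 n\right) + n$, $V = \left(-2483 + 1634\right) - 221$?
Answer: $128400$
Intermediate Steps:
$V = -1070$ ($V = -849 - 221 = -1070$)
$X{\left(n \right)} = n^{2} + 22 n$
$V X{\left(-12 \right)} = - 1070 \left(- 12 \left(22 - 12\right)\right) = - 1070 \left(\left(-12\right) 10\right) = \left(-1070\right) \left(-120\right) = 128400$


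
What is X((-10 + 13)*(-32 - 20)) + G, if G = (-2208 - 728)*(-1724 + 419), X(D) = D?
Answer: 3831324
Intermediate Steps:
G = 3831480 (G = -2936*(-1305) = 3831480)
X((-10 + 13)*(-32 - 20)) + G = (-10 + 13)*(-32 - 20) + 3831480 = 3*(-52) + 3831480 = -156 + 3831480 = 3831324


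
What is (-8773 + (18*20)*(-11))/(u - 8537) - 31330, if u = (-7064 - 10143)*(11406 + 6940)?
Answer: -9890510008737/315688159 ≈ -31330.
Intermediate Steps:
u = -315679622 (u = -17207*18346 = -315679622)
(-8773 + (18*20)*(-11))/(u - 8537) - 31330 = (-8773 + (18*20)*(-11))/(-315679622 - 8537) - 31330 = (-8773 + 360*(-11))/(-315688159) - 31330 = (-8773 - 3960)*(-1/315688159) - 31330 = -12733*(-1/315688159) - 31330 = 12733/315688159 - 31330 = -9890510008737/315688159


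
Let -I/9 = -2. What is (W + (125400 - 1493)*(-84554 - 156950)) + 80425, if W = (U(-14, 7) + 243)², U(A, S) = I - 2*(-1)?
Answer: -29923886534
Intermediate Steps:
I = 18 (I = -9*(-2) = 18)
U(A, S) = 20 (U(A, S) = 18 - 2*(-1) = 18 + 2 = 20)
W = 69169 (W = (20 + 243)² = 263² = 69169)
(W + (125400 - 1493)*(-84554 - 156950)) + 80425 = (69169 + (125400 - 1493)*(-84554 - 156950)) + 80425 = (69169 + 123907*(-241504)) + 80425 = (69169 - 29924036128) + 80425 = -29923966959 + 80425 = -29923886534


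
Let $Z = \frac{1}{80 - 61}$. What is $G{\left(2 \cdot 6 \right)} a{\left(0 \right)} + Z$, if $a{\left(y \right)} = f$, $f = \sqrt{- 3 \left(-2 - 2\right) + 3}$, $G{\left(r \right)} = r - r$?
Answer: $\frac{1}{19} \approx 0.052632$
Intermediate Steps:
$G{\left(r \right)} = 0$
$Z = \frac{1}{19} \approx 0.052632$
$f = \sqrt{15}$ ($f = \sqrt{\left(-3\right) \left(-4\right) + 3} = \sqrt{12 + 3} = \sqrt{15} \approx 3.873$)
$a{\left(y \right)} = \sqrt{15}$
$G{\left(2 \cdot 6 \right)} a{\left(0 \right)} + Z = 0 \sqrt{15} + \frac{1}{19} = 0 + \frac{1}{19} = \frac{1}{19}$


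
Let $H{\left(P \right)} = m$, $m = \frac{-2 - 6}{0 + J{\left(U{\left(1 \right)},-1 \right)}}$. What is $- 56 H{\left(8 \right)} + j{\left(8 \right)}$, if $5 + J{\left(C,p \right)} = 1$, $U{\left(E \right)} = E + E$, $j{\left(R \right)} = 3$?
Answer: $-109$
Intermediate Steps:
$U{\left(E \right)} = 2 E$
$J{\left(C,p \right)} = -4$ ($J{\left(C,p \right)} = -5 + 1 = -4$)
$m = 2$ ($m = \frac{-2 - 6}{0 - 4} = - \frac{8}{-4} = \left(-8\right) \left(- \frac{1}{4}\right) = 2$)
$H{\left(P \right)} = 2$
$- 56 H{\left(8 \right)} + j{\left(8 \right)} = \left(-56\right) 2 + 3 = -112 + 3 = -109$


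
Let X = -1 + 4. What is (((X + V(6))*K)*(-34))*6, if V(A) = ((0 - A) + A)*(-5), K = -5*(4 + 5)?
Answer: 27540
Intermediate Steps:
X = 3
K = -45 (K = -5*9 = -45)
V(A) = 0 (V(A) = (-A + A)*(-5) = 0*(-5) = 0)
(((X + V(6))*K)*(-34))*6 = (((3 + 0)*(-45))*(-34))*6 = ((3*(-45))*(-34))*6 = -135*(-34)*6 = 4590*6 = 27540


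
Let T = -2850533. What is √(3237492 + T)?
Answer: √386959 ≈ 622.06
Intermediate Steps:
√(3237492 + T) = √(3237492 - 2850533) = √386959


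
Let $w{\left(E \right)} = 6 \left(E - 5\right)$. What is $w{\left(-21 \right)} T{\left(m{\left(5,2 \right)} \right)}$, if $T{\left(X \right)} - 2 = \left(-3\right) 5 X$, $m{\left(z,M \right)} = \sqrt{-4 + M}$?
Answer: $-312 + 2340 i \sqrt{2} \approx -312.0 + 3309.3 i$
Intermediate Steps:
$T{\left(X \right)} = 2 - 15 X$ ($T{\left(X \right)} = 2 + \left(-3\right) 5 X = 2 - 15 X$)
$w{\left(E \right)} = -30 + 6 E$ ($w{\left(E \right)} = 6 \left(-5 + E\right) = -30 + 6 E$)
$w{\left(-21 \right)} T{\left(m{\left(5,2 \right)} \right)} = \left(-30 + 6 \left(-21\right)\right) \left(2 - 15 \sqrt{-4 + 2}\right) = \left(-30 - 126\right) \left(2 - 15 \sqrt{-2}\right) = - 156 \left(2 - 15 i \sqrt{2}\right) = -312 + 2340 i \sqrt{2}$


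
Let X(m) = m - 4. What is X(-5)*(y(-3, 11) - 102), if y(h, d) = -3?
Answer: 945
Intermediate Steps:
X(m) = -4 + m
X(-5)*(y(-3, 11) - 102) = (-4 - 5)*(-3 - 102) = -9*(-105) = 945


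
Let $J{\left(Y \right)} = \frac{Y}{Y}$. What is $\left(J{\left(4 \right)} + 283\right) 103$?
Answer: $29252$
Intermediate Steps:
$J{\left(Y \right)} = 1$
$\left(J{\left(4 \right)} + 283\right) 103 = \left(1 + 283\right) 103 = 284 \cdot 103 = 29252$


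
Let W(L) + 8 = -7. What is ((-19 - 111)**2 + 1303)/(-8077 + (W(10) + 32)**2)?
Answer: -18203/7788 ≈ -2.3373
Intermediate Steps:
W(L) = -15 (W(L) = -8 - 7 = -15)
((-19 - 111)**2 + 1303)/(-8077 + (W(10) + 32)**2) = ((-19 - 111)**2 + 1303)/(-8077 + (-15 + 32)**2) = ((-130)**2 + 1303)/(-8077 + 17**2) = (16900 + 1303)/(-8077 + 289) = 18203/(-7788) = 18203*(-1/7788) = -18203/7788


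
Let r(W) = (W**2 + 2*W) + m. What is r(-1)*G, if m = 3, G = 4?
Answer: 8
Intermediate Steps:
r(W) = 3 + W**2 + 2*W (r(W) = (W**2 + 2*W) + 3 = 3 + W**2 + 2*W)
r(-1)*G = (3 + (-1)**2 + 2*(-1))*4 = (3 + 1 - 2)*4 = 2*4 = 8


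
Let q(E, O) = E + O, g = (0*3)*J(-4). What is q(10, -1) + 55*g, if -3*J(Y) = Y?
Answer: 9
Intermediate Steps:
J(Y) = -Y/3
g = 0 (g = (0*3)*(-1/3*(-4)) = 0*(4/3) = 0)
q(10, -1) + 55*g = (10 - 1) + 55*0 = 9 + 0 = 9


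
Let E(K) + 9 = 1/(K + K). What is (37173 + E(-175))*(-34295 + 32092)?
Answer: -28655299997/350 ≈ -8.1872e+7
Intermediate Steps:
E(K) = -9 + 1/(2*K) (E(K) = -9 + 1/(K + K) = -9 + 1/(2*K))
(37173 + E(-175))*(-34295 + 32092) = (37173 + (-9 + (1/2)/(-175)))*(-34295 + 32092) = (37173 + (-9 + (1/2)*(-1/175)))*(-2203) = (37173 + (-9 - 1/350))*(-2203) = (37173 - 3151/350)*(-2203) = (13007399/350)*(-2203) = -28655299997/350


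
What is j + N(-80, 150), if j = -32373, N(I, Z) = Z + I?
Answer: -32303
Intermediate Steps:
N(I, Z) = I + Z
j + N(-80, 150) = -32373 + (-80 + 150) = -32373 + 70 = -32303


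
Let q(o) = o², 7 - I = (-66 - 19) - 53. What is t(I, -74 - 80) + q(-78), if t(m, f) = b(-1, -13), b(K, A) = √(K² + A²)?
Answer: 6084 + √170 ≈ 6097.0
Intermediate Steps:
I = 145 (I = 7 - ((-66 - 19) - 53) = 7 - (-85 - 53) = 7 - 1*(-138) = 7 + 138 = 145)
b(K, A) = √(A² + K²)
t(m, f) = √170 (t(m, f) = √((-13)² + (-1)²) = √(169 + 1) = √170)
t(I, -74 - 80) + q(-78) = √170 + (-78)² = √170 + 6084 = 6084 + √170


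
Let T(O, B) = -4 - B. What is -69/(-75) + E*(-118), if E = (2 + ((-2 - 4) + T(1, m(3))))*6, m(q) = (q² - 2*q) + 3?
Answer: 247823/25 ≈ 9912.9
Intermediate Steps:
m(q) = 3 + q² - 2*q
E = -84 (E = (2 + ((-2 - 4) + (-4 - (3 + 3² - 2*3))))*6 = (2 + (-6 + (-4 - (3 + 9 - 6))))*6 = (2 + (-6 + (-4 - 1*6)))*6 = (2 + (-6 + (-4 - 6)))*6 = (2 + (-6 - 10))*6 = (2 - 16)*6 = -14*6 = -84)
-69/(-75) + E*(-118) = -69/(-75) - 84*(-118) = -69*(-1/75) + 9912 = 23/25 + 9912 = 247823/25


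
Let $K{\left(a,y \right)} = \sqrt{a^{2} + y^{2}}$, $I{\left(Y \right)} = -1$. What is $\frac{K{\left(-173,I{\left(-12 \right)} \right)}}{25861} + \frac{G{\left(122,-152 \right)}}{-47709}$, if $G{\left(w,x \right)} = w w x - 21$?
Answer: $\frac{2262389}{47709} + \frac{\sqrt{29930}}{25861} \approx 47.427$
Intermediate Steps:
$G{\left(w,x \right)} = -21 + x w^{2}$ ($G{\left(w,x \right)} = w^{2} x - 21 = x w^{2} - 21 = -21 + x w^{2}$)
$\frac{K{\left(-173,I{\left(-12 \right)} \right)}}{25861} + \frac{G{\left(122,-152 \right)}}{-47709} = \frac{\sqrt{\left(-173\right)^{2} + \left(-1\right)^{2}}}{25861} + \frac{-21 - 152 \cdot 122^{2}}{-47709} = \sqrt{29929 + 1} \cdot \frac{1}{25861} + \left(-21 - 2262368\right) \left(- \frac{1}{47709}\right) = \sqrt{29930} \cdot \frac{1}{25861} + \left(-21 - 2262368\right) \left(- \frac{1}{47709}\right) = \frac{\sqrt{29930}}{25861} - - \frac{2262389}{47709} = \frac{\sqrt{29930}}{25861} + \frac{2262389}{47709} = \frac{2262389}{47709} + \frac{\sqrt{29930}}{25861}$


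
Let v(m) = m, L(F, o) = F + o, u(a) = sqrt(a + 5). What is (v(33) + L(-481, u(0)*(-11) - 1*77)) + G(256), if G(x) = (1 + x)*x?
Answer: 65267 - 11*sqrt(5) ≈ 65242.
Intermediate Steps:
u(a) = sqrt(5 + a)
G(x) = x*(1 + x)
(v(33) + L(-481, u(0)*(-11) - 1*77)) + G(256) = (33 + (-481 + (sqrt(5 + 0)*(-11) - 1*77))) + 256*(1 + 256) = (33 + (-481 + (sqrt(5)*(-11) - 77))) + 256*257 = (33 + (-481 + (-11*sqrt(5) - 77))) + 65792 = (33 + (-481 + (-77 - 11*sqrt(5)))) + 65792 = (33 + (-558 - 11*sqrt(5))) + 65792 = (-525 - 11*sqrt(5)) + 65792 = 65267 - 11*sqrt(5)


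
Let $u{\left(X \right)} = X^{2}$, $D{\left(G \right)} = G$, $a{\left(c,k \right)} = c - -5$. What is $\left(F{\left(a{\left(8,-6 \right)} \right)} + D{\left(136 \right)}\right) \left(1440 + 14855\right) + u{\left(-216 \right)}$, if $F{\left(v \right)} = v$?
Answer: $2474611$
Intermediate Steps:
$a{\left(c,k \right)} = 5 + c$ ($a{\left(c,k \right)} = c + 5 = 5 + c$)
$\left(F{\left(a{\left(8,-6 \right)} \right)} + D{\left(136 \right)}\right) \left(1440 + 14855\right) + u{\left(-216 \right)} = \left(\left(5 + 8\right) + 136\right) \left(1440 + 14855\right) + \left(-216\right)^{2} = \left(13 + 136\right) 16295 + 46656 = 149 \cdot 16295 + 46656 = 2427955 + 46656 = 2474611$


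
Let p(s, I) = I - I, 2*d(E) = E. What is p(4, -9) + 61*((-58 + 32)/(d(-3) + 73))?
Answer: -244/11 ≈ -22.182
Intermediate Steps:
d(E) = E/2
p(s, I) = 0
p(4, -9) + 61*((-58 + 32)/(d(-3) + 73)) = 0 + 61*((-58 + 32)/((½)*(-3) + 73)) = 0 + 61*(-26/(-3/2 + 73)) = 0 + 61*(-26/143/2) = 0 + 61*(-26*2/143) = 0 + 61*(-4/11) = 0 - 244/11 = -244/11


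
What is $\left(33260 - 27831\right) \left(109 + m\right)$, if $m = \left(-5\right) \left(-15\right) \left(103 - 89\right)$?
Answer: $6292211$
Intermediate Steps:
$m = 1050$ ($m = 75 \cdot 14 = 1050$)
$\left(33260 - 27831\right) \left(109 + m\right) = \left(33260 - 27831\right) \left(109 + 1050\right) = 5429 \cdot 1159 = 6292211$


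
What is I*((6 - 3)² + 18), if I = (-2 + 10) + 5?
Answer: 351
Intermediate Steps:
I = 13 (I = 8 + 5 = 13)
I*((6 - 3)² + 18) = 13*((6 - 3)² + 18) = 13*(3² + 18) = 13*(9 + 18) = 13*27 = 351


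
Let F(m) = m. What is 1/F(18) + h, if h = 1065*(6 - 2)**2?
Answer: 306721/18 ≈ 17040.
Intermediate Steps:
h = 17040 (h = 1065*4**2 = 1065*16 = 17040)
1/F(18) + h = 1/18 + 17040 = 306721/18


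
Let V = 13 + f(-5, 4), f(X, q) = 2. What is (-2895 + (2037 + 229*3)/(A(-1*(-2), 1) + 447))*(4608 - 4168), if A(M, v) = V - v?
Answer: -586023240/461 ≈ -1.2712e+6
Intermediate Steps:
V = 15 (V = 13 + 2 = 15)
A(M, v) = 15 - v
(-2895 + (2037 + 229*3)/(A(-1*(-2), 1) + 447))*(4608 - 4168) = (-2895 + (2037 + 229*3)/((15 - 1*1) + 447))*(4608 - 4168) = (-2895 + (2037 + 687)/((15 - 1) + 447))*440 = (-2895 + 2724/(14 + 447))*440 = (-2895 + 2724/461)*440 = -1331871/461*440 = -586023240/461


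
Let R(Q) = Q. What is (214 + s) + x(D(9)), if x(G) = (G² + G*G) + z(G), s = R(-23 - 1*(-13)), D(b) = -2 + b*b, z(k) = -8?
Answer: 12678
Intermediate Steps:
D(b) = -2 + b²
s = -10 (s = -23 - 1*(-13) = -23 + 13 = -10)
x(G) = -8 + 2*G² (x(G) = (G² + G*G) - 8 = (G² + G²) - 8 = 2*G² - 8 = -8 + 2*G²)
(214 + s) + x(D(9)) = (214 - 10) + (-8 + 2*(-2 + 9²)²) = 204 + (-8 + 2*(-2 + 81)²) = 204 + (-8 + 2*79²) = 204 + (-8 + 2*6241) = 204 + (-8 + 12482) = 204 + 12474 = 12678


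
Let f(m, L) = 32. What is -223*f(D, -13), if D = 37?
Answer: -7136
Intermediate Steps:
-223*f(D, -13) = -223*32 = -7136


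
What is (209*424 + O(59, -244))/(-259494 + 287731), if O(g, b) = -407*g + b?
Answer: 64359/28237 ≈ 2.2792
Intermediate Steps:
O(g, b) = b - 407*g
(209*424 + O(59, -244))/(-259494 + 287731) = (209*424 + (-244 - 407*59))/(-259494 + 287731) = (88616 + (-244 - 24013))/28237 = (88616 - 24257)*(1/28237) = 64359*(1/28237) = 64359/28237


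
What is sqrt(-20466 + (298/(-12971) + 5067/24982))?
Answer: I*sqrt(2148970629767963202782)/324041522 ≈ 143.06*I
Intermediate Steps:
sqrt(-20466 + (298/(-12971) + 5067/24982)) = sqrt(-20466 + (298*(-1/12971) + 5067*(1/24982))) = sqrt(-20466 + (-298/12971 + 5067/24982)) = sqrt(-20466 + 58279421/324041522) = sqrt(-6631775509831/324041522) = I*sqrt(2148970629767963202782)/324041522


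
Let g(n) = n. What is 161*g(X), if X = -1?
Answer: -161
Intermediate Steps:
161*g(X) = 161*(-1) = -161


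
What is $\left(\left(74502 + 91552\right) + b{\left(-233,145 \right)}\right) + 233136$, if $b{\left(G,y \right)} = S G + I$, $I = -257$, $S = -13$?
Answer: $401962$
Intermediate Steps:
$b{\left(G,y \right)} = -257 - 13 G$ ($b{\left(G,y \right)} = - 13 G - 257 = -257 - 13 G$)
$\left(\left(74502 + 91552\right) + b{\left(-233,145 \right)}\right) + 233136 = \left(\left(74502 + 91552\right) - -2772\right) + 233136 = \left(166054 + \left(-257 + 3029\right)\right) + 233136 = \left(166054 + 2772\right) + 233136 = 168826 + 233136 = 401962$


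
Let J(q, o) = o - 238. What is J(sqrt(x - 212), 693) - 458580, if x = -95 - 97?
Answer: -458125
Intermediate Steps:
x = -192
J(q, o) = -238 + o
J(sqrt(x - 212), 693) - 458580 = (-238 + 693) - 458580 = 455 - 458580 = -458125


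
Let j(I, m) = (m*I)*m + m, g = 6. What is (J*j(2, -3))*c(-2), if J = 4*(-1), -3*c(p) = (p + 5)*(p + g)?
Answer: 240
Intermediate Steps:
c(p) = -(5 + p)*(6 + p)/3 (c(p) = -(p + 5)*(p + 6)/3 = -(5 + p)*(6 + p)/3)
j(I, m) = m + I*m² (j(I, m) = (I*m)*m + m = I*m² + m = m + I*m²)
J = -4
(J*j(2, -3))*c(-2) = (-(-12)*(1 + 2*(-3)))*(-10 - 11/3*(-2) - ⅓*(-2)²) = (-(-12)*(1 - 6))*(-10 + 22/3 - ⅓*4) = (-(-12)*(-5))*(-10 + 22/3 - 4/3) = -4*15*(-4) = -60*(-4) = 240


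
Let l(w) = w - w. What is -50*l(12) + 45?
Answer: 45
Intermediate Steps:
l(w) = 0
-50*l(12) + 45 = -50*0 + 45 = 0 + 45 = 45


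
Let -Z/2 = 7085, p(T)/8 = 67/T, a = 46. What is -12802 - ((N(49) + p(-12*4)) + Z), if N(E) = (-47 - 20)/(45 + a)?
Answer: 753427/546 ≈ 1379.9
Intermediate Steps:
N(E) = -67/91 (N(E) = (-47 - 20)/(45 + 46) = -67/91)
p(T) = 536/T (p(T) = 8*(67/T) = 536/T)
Z = -14170 (Z = -2*7085 = -14170)
-12802 - ((N(49) + p(-12*4)) + Z) = -12802 - ((-67/91 + 536/((-12*4))) - 14170) = -12802 - ((-67/91 + 536/(-48)) - 14170) = -12802 - ((-67/91 + 536*(-1/48)) - 14170) = -12802 - ((-67/91 - 67/6) - 14170) = -12802 - (-6499/546 - 14170) = -12802 - 1*(-7743319/546) = -12802 + 7743319/546 = 753427/546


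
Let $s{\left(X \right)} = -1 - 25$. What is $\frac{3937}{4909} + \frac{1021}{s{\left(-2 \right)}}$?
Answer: $- \frac{4909727}{127634} \approx -38.467$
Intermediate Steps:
$s{\left(X \right)} = -26$
$\frac{3937}{4909} + \frac{1021}{s{\left(-2 \right)}} = \frac{3937}{4909} + \frac{1021}{-26} = 3937 \cdot \frac{1}{4909} + 1021 \left(- \frac{1}{26}\right) = \frac{3937}{4909} - \frac{1021}{26} = - \frac{4909727}{127634}$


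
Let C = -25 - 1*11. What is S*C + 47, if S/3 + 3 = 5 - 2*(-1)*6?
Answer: -1465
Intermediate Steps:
C = -36 (C = -25 - 11 = -36)
S = 42 (S = -9 + 3*(5 - 2*(-1)*6) = -9 + 3*(5 - (-2)*6) = -9 + 3*(5 - 1*(-12)) = -9 + 3*(5 + 12) = -9 + 3*17 = -9 + 51 = 42)
S*C + 47 = 42*(-36) + 47 = -1512 + 47 = -1465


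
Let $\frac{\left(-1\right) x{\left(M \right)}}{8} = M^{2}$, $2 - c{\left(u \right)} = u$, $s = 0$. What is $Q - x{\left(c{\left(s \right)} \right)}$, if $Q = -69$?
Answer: $-37$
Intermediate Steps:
$c{\left(u \right)} = 2 - u$
$x{\left(M \right)} = - 8 M^{2}$
$Q - x{\left(c{\left(s \right)} \right)} = -69 - - 8 \left(2 - 0\right)^{2} = -69 - - 8 \left(2 + 0\right)^{2} = -69 - - 8 \cdot 2^{2} = -69 - \left(-8\right) 4 = -69 - -32 = -69 + 32 = -37$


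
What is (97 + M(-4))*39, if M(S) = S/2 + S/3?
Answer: 3653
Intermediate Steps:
M(S) = 5*S/6 (M(S) = S*(1/2) + S*(1/3) = S/2 + S/3 = 5*S/6)
(97 + M(-4))*39 = (97 + (5/6)*(-4))*39 = (97 - 10/3)*39 = (281/3)*39 = 3653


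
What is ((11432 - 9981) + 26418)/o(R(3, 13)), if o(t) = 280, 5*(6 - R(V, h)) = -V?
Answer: 27869/280 ≈ 99.532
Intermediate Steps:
R(V, h) = 6 + V/5 (R(V, h) = 6 - (-1)*V/5 = 6 + V/5)
((11432 - 9981) + 26418)/o(R(3, 13)) = ((11432 - 9981) + 26418)/280 = (1451 + 26418)*(1/280) = 27869*(1/280) = 27869/280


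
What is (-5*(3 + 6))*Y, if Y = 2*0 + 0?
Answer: 0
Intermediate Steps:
Y = 0 (Y = 0 + 0 = 0)
(-5*(3 + 6))*Y = -5*(3 + 6)*0 = -5*9*0 = -45*0 = 0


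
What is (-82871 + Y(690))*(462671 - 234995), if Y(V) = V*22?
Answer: -15411616116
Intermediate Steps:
Y(V) = 22*V
(-82871 + Y(690))*(462671 - 234995) = (-82871 + 22*690)*(462671 - 234995) = (-82871 + 15180)*227676 = -67691*227676 = -15411616116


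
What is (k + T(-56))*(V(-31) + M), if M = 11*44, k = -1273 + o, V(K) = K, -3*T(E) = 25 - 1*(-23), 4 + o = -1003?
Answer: -1040088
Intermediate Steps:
o = -1007 (o = -4 - 1003 = -1007)
T(E) = -16 (T(E) = -(25 - 1*(-23))/3 = -(25 + 23)/3 = -⅓*48 = -16)
k = -2280 (k = -1273 - 1007 = -2280)
M = 484
(k + T(-56))*(V(-31) + M) = (-2280 - 16)*(-31 + 484) = -2296*453 = -1040088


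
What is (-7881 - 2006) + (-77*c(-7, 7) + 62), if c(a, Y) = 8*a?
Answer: -5513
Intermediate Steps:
(-7881 - 2006) + (-77*c(-7, 7) + 62) = (-7881 - 2006) + (-616*(-7) + 62) = -9887 + (-77*(-56) + 62) = -9887 + (4312 + 62) = -9887 + 4374 = -5513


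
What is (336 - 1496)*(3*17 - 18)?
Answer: -38280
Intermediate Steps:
(336 - 1496)*(3*17 - 18) = -1160*(51 - 18) = -1160*33 = -38280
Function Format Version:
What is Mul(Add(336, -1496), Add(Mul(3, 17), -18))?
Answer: -38280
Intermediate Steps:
Mul(Add(336, -1496), Add(Mul(3, 17), -18)) = Mul(-1160, Add(51, -18)) = Mul(-1160, 33) = -38280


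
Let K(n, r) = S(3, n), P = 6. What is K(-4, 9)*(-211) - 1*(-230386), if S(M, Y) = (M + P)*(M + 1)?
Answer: 222790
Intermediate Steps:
S(M, Y) = (1 + M)*(6 + M) (S(M, Y) = (M + 6)*(M + 1) = (6 + M)*(1 + M) = (1 + M)*(6 + M))
K(n, r) = 36 (K(n, r) = 6 + 3² + 7*3 = 6 + 9 + 21 = 36)
K(-4, 9)*(-211) - 1*(-230386) = 36*(-211) - 1*(-230386) = -7596 + 230386 = 222790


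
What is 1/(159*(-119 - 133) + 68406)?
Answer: 1/28338 ≈ 3.5288e-5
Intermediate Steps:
1/(159*(-119 - 133) + 68406) = 1/(159*(-252) + 68406) = 1/(-40068 + 68406) = 1/28338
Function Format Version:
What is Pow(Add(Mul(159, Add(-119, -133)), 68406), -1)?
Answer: Rational(1, 28338) ≈ 3.5288e-5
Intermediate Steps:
Pow(Add(Mul(159, Add(-119, -133)), 68406), -1) = Pow(Add(Mul(159, -252), 68406), -1) = Pow(Add(-40068, 68406), -1) = Pow(28338, -1) = Rational(1, 28338)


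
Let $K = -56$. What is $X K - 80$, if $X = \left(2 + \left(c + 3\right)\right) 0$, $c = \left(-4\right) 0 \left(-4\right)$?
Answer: $-80$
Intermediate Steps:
$c = 0$ ($c = 0 \left(-4\right) = 0$)
$X = 0$ ($X = \left(2 + \left(0 + 3\right)\right) 0 = \left(2 + 3\right) 0 = 5 \cdot 0 = 0$)
$X K - 80 = 0 \left(-56\right) - 80 = 0 - 80 = -80$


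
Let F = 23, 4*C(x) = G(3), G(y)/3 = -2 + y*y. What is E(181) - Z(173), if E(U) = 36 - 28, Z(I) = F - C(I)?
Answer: -39/4 ≈ -9.7500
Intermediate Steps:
G(y) = -6 + 3*y² (G(y) = 3*(-2 + y*y) = 3*(-2 + y²) = -6 + 3*y²)
C(x) = 21/4 (C(x) = (-6 + 3*3²)/4 = (-6 + 3*9)/4 = (-6 + 27)/4 = (¼)*21 = 21/4)
Z(I) = 71/4 (Z(I) = 23 - 1*21/4 = 23 - 21/4 = 71/4)
E(U) = 8
E(181) - Z(173) = 8 - 1*71/4 = 8 - 71/4 = -39/4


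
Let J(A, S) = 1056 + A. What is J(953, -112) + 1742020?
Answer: 1744029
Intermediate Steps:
J(953, -112) + 1742020 = (1056 + 953) + 1742020 = 2009 + 1742020 = 1744029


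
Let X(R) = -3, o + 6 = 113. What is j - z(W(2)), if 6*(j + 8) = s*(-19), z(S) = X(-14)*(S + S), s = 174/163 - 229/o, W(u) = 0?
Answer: -481697/104646 ≈ -4.6031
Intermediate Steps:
o = 107 (o = -6 + 113 = 107)
s = -18709/17441 (s = 174/163 - 229/107 = -18709/17441 ≈ -1.0727)
z(S) = -6*S (z(S) = -3*(S + S) = -6*S)
j = -481697/104646 (j = -8 + (-18709/17441*(-19))/6 = -8 + (1/6)*(355471/17441) = -8 + 355471/104646 = -481697/104646 ≈ -4.6031)
j - z(W(2)) = -481697/104646 - (-6)*0 = -481697/104646 - 1*0 = -481697/104646 + 0 = -481697/104646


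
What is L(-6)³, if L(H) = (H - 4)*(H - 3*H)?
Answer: -1728000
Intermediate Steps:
L(H) = -2*H*(-4 + H) (L(H) = (-4 + H)*(-2*H) = -2*H*(-4 + H))
L(-6)³ = (2*(-6)*(4 - 1*(-6)))³ = (2*(-6)*(4 + 6))³ = (2*(-6)*10)³ = (-120)³ = -1728000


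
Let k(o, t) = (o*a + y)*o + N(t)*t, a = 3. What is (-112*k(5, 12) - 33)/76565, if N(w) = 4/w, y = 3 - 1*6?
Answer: -7201/76565 ≈ -0.094051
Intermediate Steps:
y = -3 (y = 3 - 6 = -3)
k(o, t) = 4 + o*(-3 + 3*o) (k(o, t) = (o*3 - 3)*o + (4/t)*t = (3*o - 3)*o + 4 = (-3 + 3*o)*o + 4 = o*(-3 + 3*o) + 4 = 4 + o*(-3 + 3*o))
(-112*k(5, 12) - 33)/76565 = (-112*(4 - 3*5 + 3*5²) - 33)/76565 = (-112*(4 - 15 + 3*25) - 33)*(1/76565) = (-112*(4 - 15 + 75) - 33)*(1/76565) = (-112*64 - 33)*(1/76565) = (-7168 - 33)*(1/76565) = -7201*1/76565 = -7201/76565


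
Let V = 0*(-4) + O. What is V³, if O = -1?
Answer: -1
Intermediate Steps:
V = -1 (V = 0*(-4) - 1 = 0 - 1 = -1)
V³ = (-1)³ = -1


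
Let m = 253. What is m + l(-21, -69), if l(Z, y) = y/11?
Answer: 2714/11 ≈ 246.73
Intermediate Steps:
l(Z, y) = y/11 (l(Z, y) = y*(1/11) = y/11)
m + l(-21, -69) = 253 + (1/11)*(-69) = 253 - 69/11 = 2714/11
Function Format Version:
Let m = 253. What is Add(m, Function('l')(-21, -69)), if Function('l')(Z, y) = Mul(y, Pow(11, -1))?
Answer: Rational(2714, 11) ≈ 246.73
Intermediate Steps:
Function('l')(Z, y) = Mul(Rational(1, 11), y) (Function('l')(Z, y) = Mul(y, Rational(1, 11)) = Mul(Rational(1, 11), y))
Add(m, Function('l')(-21, -69)) = Add(253, Mul(Rational(1, 11), -69)) = Add(253, Rational(-69, 11)) = Rational(2714, 11)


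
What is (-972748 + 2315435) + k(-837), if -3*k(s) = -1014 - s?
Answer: 1342746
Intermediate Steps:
k(s) = 338 + s/3 (k(s) = -(-1014 - s)/3 = 338 + s/3)
(-972748 + 2315435) + k(-837) = (-972748 + 2315435) + (338 + (⅓)*(-837)) = 1342687 + (338 - 279) = 1342687 + 59 = 1342746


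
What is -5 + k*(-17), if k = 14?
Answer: -243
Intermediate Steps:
-5 + k*(-17) = -5 + 14*(-17) = -5 - 238 = -243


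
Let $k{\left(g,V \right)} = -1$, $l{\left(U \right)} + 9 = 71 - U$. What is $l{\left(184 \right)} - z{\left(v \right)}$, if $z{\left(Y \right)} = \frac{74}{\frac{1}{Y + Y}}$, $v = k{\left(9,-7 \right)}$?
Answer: $26$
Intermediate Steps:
$l{\left(U \right)} = 62 - U$ ($l{\left(U \right)} = -9 - \left(-71 + U\right) = 62 - U$)
$v = -1$
$z{\left(Y \right)} = 148 Y$ ($z{\left(Y \right)} = \frac{74}{\frac{1}{2 Y}} = \frac{74}{\frac{1}{2} \frac{1}{Y}} = 74 \cdot 2 Y = 148 Y$)
$l{\left(184 \right)} - z{\left(v \right)} = \left(62 - 184\right) - 148 \left(-1\right) = \left(62 - 184\right) - -148 = -122 + 148 = 26$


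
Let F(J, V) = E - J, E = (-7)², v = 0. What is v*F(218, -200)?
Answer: 0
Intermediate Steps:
E = 49
F(J, V) = 49 - J
v*F(218, -200) = 0*(49 - 1*218) = 0*(49 - 218) = 0*(-169) = 0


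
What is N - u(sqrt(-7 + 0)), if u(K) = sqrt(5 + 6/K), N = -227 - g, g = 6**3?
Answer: -443 - sqrt(245 - 42*I*sqrt(7))/7 ≈ -445.29 + 0.4951*I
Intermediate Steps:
g = 216
N = -443 (N = -227 - 1*216 = -227 - 216 = -443)
N - u(sqrt(-7 + 0)) = -443 - sqrt(5 + 6/(sqrt(-7 + 0))) = -443 - sqrt(5 + 6/(sqrt(-7))) = -443 - sqrt(5 + 6/((I*sqrt(7)))) = -443 - sqrt(5 + 6*(-I*sqrt(7)/7)) = -443 - sqrt(5 - 6*I*sqrt(7)/7)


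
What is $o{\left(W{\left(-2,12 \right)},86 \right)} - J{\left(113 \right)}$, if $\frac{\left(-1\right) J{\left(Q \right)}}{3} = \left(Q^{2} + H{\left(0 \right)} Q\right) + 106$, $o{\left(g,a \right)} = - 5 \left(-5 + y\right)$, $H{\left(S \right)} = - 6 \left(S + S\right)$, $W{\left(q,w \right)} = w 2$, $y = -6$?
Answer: $38680$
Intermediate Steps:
$W{\left(q,w \right)} = 2 w$
$H{\left(S \right)} = - 12 S$ ($H{\left(S \right)} = - 6 \cdot 2 S = - 12 S$)
$o{\left(g,a \right)} = 55$ ($o{\left(g,a \right)} = - 5 \left(-5 - 6\right) = \left(-5\right) \left(-11\right) = 55$)
$J{\left(Q \right)} = -318 - 3 Q^{2}$ ($J{\left(Q \right)} = - 3 \left(\left(Q^{2} + \left(-12\right) 0 Q\right) + 106\right) = - 3 \left(\left(Q^{2} + 0 Q\right) + 106\right) = - 3 \left(\left(Q^{2} + 0\right) + 106\right) = - 3 \left(Q^{2} + 106\right) = - 3 \left(106 + Q^{2}\right) = -318 - 3 Q^{2}$)
$o{\left(W{\left(-2,12 \right)},86 \right)} - J{\left(113 \right)} = 55 - \left(-318 - 3 \cdot 113^{2}\right) = 55 - \left(-318 - 38307\right) = 55 - -38625 = 55 + 38625 = 38680$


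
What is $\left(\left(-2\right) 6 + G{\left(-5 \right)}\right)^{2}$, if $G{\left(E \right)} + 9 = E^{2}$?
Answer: $16$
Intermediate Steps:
$G{\left(E \right)} = -9 + E^{2}$
$\left(\left(-2\right) 6 + G{\left(-5 \right)}\right)^{2} = \left(\left(-2\right) 6 - \left(9 - \left(-5\right)^{2}\right)\right)^{2} = \left(-12 + \left(-9 + 25\right)\right)^{2} = \left(-12 + 16\right)^{2} = 4^{2} = 16$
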